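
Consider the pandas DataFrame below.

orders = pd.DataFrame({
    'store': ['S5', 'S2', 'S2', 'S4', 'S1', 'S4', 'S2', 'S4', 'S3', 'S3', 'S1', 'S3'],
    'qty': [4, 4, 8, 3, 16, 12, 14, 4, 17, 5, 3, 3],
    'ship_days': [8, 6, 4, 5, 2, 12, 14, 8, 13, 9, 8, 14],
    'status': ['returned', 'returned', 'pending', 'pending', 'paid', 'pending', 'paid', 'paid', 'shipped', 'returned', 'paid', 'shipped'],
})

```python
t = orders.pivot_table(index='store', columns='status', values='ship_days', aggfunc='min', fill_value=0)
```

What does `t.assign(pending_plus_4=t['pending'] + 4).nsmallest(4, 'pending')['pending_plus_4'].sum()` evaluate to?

pivot: rows=store, cols=status, min(ship_days):
status  paid  pending  returned  shipped
store                                   
S1         2        0         0        0
S2        14        4         6        0
S3         0        0         9       13
S4         8        5         0        0
S5         0        0         8        0
add column pending_plus_4 = t['pending'] + 4:
status  paid  pending  returned  shipped  pending_plus_4
store                                                   
S1         2        0         0        0               4
S2        14        4         6        0               8
S3         0        0         9       13               4
S4         8        5         0        0               9
S5         0        0         8        0               4
take 4 rows with smallest pending:
status  paid  pending  returned  shipped  pending_plus_4
store                                                   
S1         2        0         0        0               4
S3         0        0         9       13               4
S5         0        0         8        0               4
S2        14        4         6        0               8
Taking the sum of column 'pending_plus_4' gives 20.

20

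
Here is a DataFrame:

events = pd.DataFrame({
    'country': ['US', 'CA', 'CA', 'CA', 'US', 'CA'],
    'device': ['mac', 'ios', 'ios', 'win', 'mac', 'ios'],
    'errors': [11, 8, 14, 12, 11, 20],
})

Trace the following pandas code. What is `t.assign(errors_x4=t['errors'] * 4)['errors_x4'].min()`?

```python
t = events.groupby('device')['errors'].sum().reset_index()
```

48

group by device, sum of errors:
device
ios    42
mac    22
win    12
Name: errors, dtype: int64
reset_index():
  device  errors
0    ios      42
1    mac      22
2    win      12
add column errors_x4 = t['errors'] * 4:
  device  errors  errors_x4
0    ios      42        168
1    mac      22         88
2    win      12         48
Finally, min of column 'errors_x4' = 48.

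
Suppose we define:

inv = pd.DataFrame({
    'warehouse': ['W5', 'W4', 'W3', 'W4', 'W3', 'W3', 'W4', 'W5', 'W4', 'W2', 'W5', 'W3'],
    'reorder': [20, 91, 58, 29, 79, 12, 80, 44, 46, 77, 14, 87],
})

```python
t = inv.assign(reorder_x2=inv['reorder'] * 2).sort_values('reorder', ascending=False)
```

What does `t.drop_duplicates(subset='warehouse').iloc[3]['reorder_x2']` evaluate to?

88

add column reorder_x2 = inv['reorder'] * 2:
   warehouse  reorder  reorder_x2
0         W5       20          40
1         W4       91         182
2         W3       58         116
3         W4       29          58
4         W3       79         158
5         W3       12          24
6         W4       80         160
7         W5       44          88
8         W4       46          92
9         W2       77         154
10        W5       14          28
11        W3       87         174
sort by reorder descending:
   warehouse  reorder  reorder_x2
1         W4       91         182
11        W3       87         174
6         W4       80         160
4         W3       79         158
9         W2       77         154
2         W3       58         116
8         W4       46          92
7         W5       44          88
3         W4       29          58
0         W5       20          40
10        W5       14          28
5         W3       12          24
drop duplicate warehouse (keep=first):
   warehouse  reorder  reorder_x2
1         W4       91         182
11        W3       87         174
9         W2       77         154
7         W5       44          88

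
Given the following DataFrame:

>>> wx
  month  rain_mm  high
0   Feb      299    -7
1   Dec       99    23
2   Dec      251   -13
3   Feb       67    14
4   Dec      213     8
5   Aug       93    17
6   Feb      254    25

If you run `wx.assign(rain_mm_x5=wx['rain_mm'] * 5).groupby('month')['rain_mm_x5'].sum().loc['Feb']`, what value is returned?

add column rain_mm_x5 = wx['rain_mm'] * 5:
  month  rain_mm  high  rain_mm_x5
0   Feb      299    -7        1495
1   Dec       99    23         495
2   Dec      251   -13        1255
3   Feb       67    14         335
4   Dec      213     8        1065
5   Aug       93    17         465
6   Feb      254    25        1270
group by month, sum of rain_mm_x5:
month
Aug     465
Dec    2815
Feb    3100
Name: rain_mm_x5, dtype: int64
Reading off the value at index 'Feb', we get 3100.

3100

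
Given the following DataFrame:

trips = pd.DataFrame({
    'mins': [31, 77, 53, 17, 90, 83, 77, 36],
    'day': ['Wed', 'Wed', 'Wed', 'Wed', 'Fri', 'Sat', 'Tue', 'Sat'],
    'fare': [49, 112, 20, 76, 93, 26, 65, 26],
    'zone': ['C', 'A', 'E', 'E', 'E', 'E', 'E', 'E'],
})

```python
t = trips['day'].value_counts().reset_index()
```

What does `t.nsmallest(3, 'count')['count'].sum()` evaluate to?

value_counts of day:
day
Wed    4
Sat    2
Fri    1
Tue    1
Name: count, dtype: int64
reset_index():
   day  count
0  Wed      4
1  Sat      2
2  Fri      1
3  Tue      1
take 3 rows with smallest count:
   day  count
2  Fri      1
3  Tue      1
1  Sat      2

4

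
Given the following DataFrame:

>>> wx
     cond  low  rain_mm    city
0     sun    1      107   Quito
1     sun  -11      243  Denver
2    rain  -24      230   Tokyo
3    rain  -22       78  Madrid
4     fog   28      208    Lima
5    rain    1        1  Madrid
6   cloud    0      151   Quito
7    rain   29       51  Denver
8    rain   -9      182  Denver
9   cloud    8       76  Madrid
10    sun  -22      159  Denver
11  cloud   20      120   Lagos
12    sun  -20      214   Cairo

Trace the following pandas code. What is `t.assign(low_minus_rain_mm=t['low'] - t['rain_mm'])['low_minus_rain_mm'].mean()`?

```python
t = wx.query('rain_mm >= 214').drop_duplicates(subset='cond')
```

-254.0

filter rows where rain_mm >= 214:
    cond  low  rain_mm    city
1    sun  -11      243  Denver
2   rain  -24      230   Tokyo
12   sun  -20      214   Cairo
drop duplicate cond (keep=first):
   cond  low  rain_mm    city
1   sun  -11      243  Denver
2  rain  -24      230   Tokyo
add column low_minus_rain_mm = t['low'] - t['rain_mm']:
   cond  low  rain_mm    city  low_minus_rain_mm
1   sun  -11      243  Denver               -254
2  rain  -24      230   Tokyo               -254
The mean of column 'low_minus_rain_mm' is -254.0.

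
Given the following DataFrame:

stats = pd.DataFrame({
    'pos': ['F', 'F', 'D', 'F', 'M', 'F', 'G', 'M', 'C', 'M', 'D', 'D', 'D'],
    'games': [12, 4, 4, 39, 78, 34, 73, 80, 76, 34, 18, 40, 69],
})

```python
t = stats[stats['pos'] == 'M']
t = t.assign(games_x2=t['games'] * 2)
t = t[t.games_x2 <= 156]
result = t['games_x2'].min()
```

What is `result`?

68

filter rows where pos == 'M':
  pos  games
4   M     78
7   M     80
9   M     34
add column games_x2 = t['games'] * 2:
  pos  games  games_x2
4   M     78       156
7   M     80       160
9   M     34        68
filter rows where games_x2 <= 156:
  pos  games  games_x2
4   M     78       156
9   M     34        68
Finally, min of column 'games_x2' = 68.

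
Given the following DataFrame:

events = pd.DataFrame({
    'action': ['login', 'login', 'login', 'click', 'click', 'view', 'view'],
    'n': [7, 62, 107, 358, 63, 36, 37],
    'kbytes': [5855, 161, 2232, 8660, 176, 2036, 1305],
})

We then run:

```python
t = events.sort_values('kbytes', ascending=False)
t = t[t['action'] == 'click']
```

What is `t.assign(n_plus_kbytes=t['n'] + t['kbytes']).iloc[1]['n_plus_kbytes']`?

sort by kbytes descending:
  action    n  kbytes
3  click  358    8660
0  login    7    5855
2  login  107    2232
5   view   36    2036
6   view   37    1305
4  click   63     176
1  login   62     161
filter rows where action == 'click':
  action    n  kbytes
3  click  358    8660
4  click   63     176
add column n_plus_kbytes = t['n'] + t['kbytes']:
  action    n  kbytes  n_plus_kbytes
3  click  358    8660           9018
4  click   63     176            239
Reading off the value at position 1, column 'n_plus_kbytes', we get 239.

239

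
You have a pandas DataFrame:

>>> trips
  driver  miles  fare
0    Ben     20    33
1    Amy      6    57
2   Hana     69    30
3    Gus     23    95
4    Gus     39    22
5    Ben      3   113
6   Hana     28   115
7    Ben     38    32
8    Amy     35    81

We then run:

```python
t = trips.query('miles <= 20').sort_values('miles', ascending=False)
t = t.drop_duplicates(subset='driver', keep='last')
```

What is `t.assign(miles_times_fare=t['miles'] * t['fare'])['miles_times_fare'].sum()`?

filter rows where miles <= 20:
  driver  miles  fare
0    Ben     20    33
1    Amy      6    57
5    Ben      3   113
sort by miles descending:
  driver  miles  fare
0    Ben     20    33
1    Amy      6    57
5    Ben      3   113
drop duplicate driver (keep=last):
  driver  miles  fare
1    Amy      6    57
5    Ben      3   113
add column miles_times_fare = t['miles'] * t['fare']:
  driver  miles  fare  miles_times_fare
1    Amy      6    57               342
5    Ben      3   113               339
The sum of column 'miles_times_fare' is 681.

681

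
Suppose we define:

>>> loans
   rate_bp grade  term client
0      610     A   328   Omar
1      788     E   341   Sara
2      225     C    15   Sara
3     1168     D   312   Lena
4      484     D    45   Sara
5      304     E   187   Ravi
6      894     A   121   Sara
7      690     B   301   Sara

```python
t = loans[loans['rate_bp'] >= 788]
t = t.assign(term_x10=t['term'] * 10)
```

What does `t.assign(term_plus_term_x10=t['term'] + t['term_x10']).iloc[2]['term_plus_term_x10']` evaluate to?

filter rows where rate_bp >= 788:
   rate_bp grade  term client
1      788     E   341   Sara
3     1168     D   312   Lena
6      894     A   121   Sara
add column term_x10 = t['term'] * 10:
   rate_bp grade  term client  term_x10
1      788     E   341   Sara      3410
3     1168     D   312   Lena      3120
6      894     A   121   Sara      1210
add column term_plus_term_x10 = t['term'] + t['term_x10']:
   rate_bp grade  term client  term_x10  term_plus_term_x10
1      788     E   341   Sara      3410                3751
3     1168     D   312   Lena      3120                3432
6      894     A   121   Sara      1210                1331
Taking the value at position 2, column 'term_plus_term_x10' gives 1331.

1331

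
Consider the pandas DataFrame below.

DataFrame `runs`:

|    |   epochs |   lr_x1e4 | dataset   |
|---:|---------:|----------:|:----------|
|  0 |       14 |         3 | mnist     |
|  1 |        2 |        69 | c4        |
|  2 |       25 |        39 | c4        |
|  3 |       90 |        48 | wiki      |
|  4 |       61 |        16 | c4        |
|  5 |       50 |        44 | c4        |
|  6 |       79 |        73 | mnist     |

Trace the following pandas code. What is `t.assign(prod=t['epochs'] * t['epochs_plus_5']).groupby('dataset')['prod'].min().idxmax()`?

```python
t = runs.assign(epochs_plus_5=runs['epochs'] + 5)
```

wiki

add column epochs_plus_5 = runs['epochs'] + 5:
   epochs  lr_x1e4 dataset  epochs_plus_5
0      14        3   mnist             19
1       2       69      c4              7
2      25       39      c4             30
3      90       48    wiki             95
4      61       16      c4             66
5      50       44      c4             55
6      79       73   mnist             84
add column prod = t['epochs'] * t['epochs_plus_5']:
   epochs  lr_x1e4 dataset  epochs_plus_5  prod
0      14        3   mnist             19   266
1       2       69      c4              7    14
2      25       39      c4             30   750
3      90       48    wiki             95  8550
4      61       16      c4             66  4026
5      50       44      c4             55  2750
6      79       73   mnist             84  6636
group by dataset, min of prod:
dataset
c4         14
mnist     266
wiki     8550
Name: prod, dtype: int64
So idxmax() = wiki.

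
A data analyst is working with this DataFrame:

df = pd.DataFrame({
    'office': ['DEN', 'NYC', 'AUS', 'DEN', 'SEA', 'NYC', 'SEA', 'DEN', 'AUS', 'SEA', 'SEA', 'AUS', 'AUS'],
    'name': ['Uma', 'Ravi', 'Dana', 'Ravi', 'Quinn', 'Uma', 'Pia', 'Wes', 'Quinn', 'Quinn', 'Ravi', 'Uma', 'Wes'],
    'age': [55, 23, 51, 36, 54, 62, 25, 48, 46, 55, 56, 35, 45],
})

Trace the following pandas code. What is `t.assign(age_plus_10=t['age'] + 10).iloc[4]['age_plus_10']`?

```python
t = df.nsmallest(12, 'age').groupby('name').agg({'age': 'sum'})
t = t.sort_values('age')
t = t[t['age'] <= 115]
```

take 12 rows with smallest age:
   office   name  age
1     NYC   Ravi   23
6     SEA    Pia   25
11    AUS    Uma   35
3     DEN   Ravi   36
12    AUS    Wes   45
8     AUS  Quinn   46
7     DEN    Wes   48
2     AUS   Dana   51
4     SEA  Quinn   54
0     DEN    Uma   55
9     SEA  Quinn   55
10    SEA   Ravi   56
group by name, sum of age:
       age
name      
Dana    51
Pia     25
Quinn  155
Ravi   115
Uma     90
Wes     93
sort by age:
       age
name      
Pia     25
Dana    51
Uma     90
Wes     93
Ravi   115
Quinn  155
filter rows where age <= 115:
      age
name     
Pia    25
Dana   51
Uma    90
Wes    93
Ravi  115
add column age_plus_10 = t['age'] + 10:
      age  age_plus_10
name                  
Pia    25           35
Dana   51           61
Uma    90          100
Wes    93          103
Ravi  115          125
value at position 4, column 'age_plus_10' → 125

125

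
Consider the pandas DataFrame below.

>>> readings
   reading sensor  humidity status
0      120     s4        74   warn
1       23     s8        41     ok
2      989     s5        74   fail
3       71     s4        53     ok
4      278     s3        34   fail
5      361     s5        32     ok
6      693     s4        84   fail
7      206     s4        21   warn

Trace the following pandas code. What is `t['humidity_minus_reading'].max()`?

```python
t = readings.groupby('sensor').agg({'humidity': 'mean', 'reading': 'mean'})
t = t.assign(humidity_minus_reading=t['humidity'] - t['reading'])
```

18.0

group by sensor: mean(humidity), mean(reading):
        humidity  reading
sensor                   
s3          34.0    278.0
s4          58.0    272.5
s5          53.0    675.0
s8          41.0     23.0
add column humidity_minus_reading = t['humidity'] - t['reading']:
        humidity  reading  humidity_minus_reading
sensor                                           
s3          34.0    278.0                  -244.0
s4          58.0    272.5                  -214.5
s5          53.0    675.0                  -622.0
s8          41.0     23.0                    18.0
Taking the max of column 'humidity_minus_reading' gives 18.0.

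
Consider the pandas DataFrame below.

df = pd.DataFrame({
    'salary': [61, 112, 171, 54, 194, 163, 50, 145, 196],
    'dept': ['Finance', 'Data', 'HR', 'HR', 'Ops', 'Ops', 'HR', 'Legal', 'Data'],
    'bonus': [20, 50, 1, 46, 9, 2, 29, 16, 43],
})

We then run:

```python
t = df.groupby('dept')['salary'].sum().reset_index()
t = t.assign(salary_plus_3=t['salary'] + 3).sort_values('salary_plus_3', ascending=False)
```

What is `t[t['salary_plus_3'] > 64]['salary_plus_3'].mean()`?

274.25

group by dept, sum of salary:
dept
Data       308
Finance     61
HR         275
Legal      145
Ops        357
Name: salary, dtype: int64
reset_index():
      dept  salary
0     Data     308
1  Finance      61
2       HR     275
3    Legal     145
4      Ops     357
add column salary_plus_3 = t['salary'] + 3:
      dept  salary  salary_plus_3
0     Data     308            311
1  Finance      61             64
2       HR     275            278
3    Legal     145            148
4      Ops     357            360
sort by salary_plus_3 descending:
      dept  salary  salary_plus_3
4      Ops     357            360
0     Data     308            311
2       HR     275            278
3    Legal     145            148
1  Finance      61             64
filter rows where salary_plus_3 > 64:
    dept  salary  salary_plus_3
4    Ops     357            360
0   Data     308            311
2     HR     275            278
3  Legal     145            148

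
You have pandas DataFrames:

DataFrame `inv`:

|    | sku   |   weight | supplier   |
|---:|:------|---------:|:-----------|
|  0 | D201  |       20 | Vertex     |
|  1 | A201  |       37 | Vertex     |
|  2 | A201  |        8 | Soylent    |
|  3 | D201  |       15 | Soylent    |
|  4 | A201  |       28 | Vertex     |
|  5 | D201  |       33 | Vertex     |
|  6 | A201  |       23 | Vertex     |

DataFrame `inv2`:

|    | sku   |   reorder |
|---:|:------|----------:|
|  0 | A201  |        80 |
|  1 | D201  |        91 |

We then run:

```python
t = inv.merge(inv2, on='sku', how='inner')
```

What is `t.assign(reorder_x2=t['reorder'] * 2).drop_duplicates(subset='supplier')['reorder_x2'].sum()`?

merge on 'sku' (how='inner') → 7 rows:
    sku  weight supplier  reorder
0  D201      20   Vertex       91
1  A201      37   Vertex       80
2  A201       8  Soylent       80
3  D201      15  Soylent       91
4  A201      28   Vertex       80
5  D201      33   Vertex       91
6  A201      23   Vertex       80
add column reorder_x2 = t['reorder'] * 2:
    sku  weight supplier  reorder  reorder_x2
0  D201      20   Vertex       91         182
1  A201      37   Vertex       80         160
2  A201       8  Soylent       80         160
3  D201      15  Soylent       91         182
4  A201      28   Vertex       80         160
5  D201      33   Vertex       91         182
6  A201      23   Vertex       80         160
drop duplicate supplier (keep=first):
    sku  weight supplier  reorder  reorder_x2
0  D201      20   Vertex       91         182
2  A201       8  Soylent       80         160
Finally, sum of column 'reorder_x2' = 342.

342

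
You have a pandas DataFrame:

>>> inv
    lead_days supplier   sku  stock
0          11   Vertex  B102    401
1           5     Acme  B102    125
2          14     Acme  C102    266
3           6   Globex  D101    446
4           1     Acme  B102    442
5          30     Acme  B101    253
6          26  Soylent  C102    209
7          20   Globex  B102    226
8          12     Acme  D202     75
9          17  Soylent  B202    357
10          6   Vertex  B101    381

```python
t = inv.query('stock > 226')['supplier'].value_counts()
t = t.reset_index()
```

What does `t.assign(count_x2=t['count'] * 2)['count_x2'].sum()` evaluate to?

filter rows where stock > 226:
    lead_days supplier   sku  stock
0          11   Vertex  B102    401
2          14     Acme  C102    266
3           6   Globex  D101    446
4           1     Acme  B102    442
5          30     Acme  B101    253
9          17  Soylent  B202    357
10          6   Vertex  B101    381
value_counts of supplier:
supplier
Acme       3
Vertex     2
Globex     1
Soylent    1
Name: count, dtype: int64
reset_index():
  supplier  count
0     Acme      3
1   Vertex      2
2   Globex      1
3  Soylent      1
add column count_x2 = t['count'] * 2:
  supplier  count  count_x2
0     Acme      3         6
1   Vertex      2         4
2   Globex      1         2
3  Soylent      1         2

14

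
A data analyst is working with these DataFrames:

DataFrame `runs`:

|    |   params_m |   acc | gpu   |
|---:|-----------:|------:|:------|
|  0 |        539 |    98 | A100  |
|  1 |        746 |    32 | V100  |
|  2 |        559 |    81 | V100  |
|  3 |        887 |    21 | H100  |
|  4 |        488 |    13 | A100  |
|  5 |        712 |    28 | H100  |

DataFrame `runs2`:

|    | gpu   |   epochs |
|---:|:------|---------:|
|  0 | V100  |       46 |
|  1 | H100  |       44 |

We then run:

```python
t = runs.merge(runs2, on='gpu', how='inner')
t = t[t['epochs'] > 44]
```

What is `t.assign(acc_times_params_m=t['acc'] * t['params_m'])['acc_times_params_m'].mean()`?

34575.5

merge on 'gpu' (how='inner') → 4 rows:
   params_m  acc   gpu  epochs
0       746   32  V100      46
1       559   81  V100      46
2       887   21  H100      44
3       712   28  H100      44
filter rows where epochs > 44:
   params_m  acc   gpu  epochs
0       746   32  V100      46
1       559   81  V100      46
add column acc_times_params_m = t['acc'] * t['params_m']:
   params_m  acc   gpu  epochs  acc_times_params_m
0       746   32  V100      46               23872
1       559   81  V100      46               45279
mean of column 'acc_times_params_m' → 34575.5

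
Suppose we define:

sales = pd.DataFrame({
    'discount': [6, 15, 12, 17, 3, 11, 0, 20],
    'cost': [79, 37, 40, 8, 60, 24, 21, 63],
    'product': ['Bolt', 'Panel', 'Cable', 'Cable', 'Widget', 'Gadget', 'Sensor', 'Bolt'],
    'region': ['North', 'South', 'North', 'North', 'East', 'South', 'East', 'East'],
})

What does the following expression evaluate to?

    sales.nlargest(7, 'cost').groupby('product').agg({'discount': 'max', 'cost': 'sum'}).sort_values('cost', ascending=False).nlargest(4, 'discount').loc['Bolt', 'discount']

20

take 7 rows with largest cost:
   discount  cost product region
0         6    79    Bolt  North
7        20    63    Bolt   East
4         3    60  Widget   East
2        12    40   Cable  North
1        15    37   Panel  South
5        11    24  Gadget  South
6         0    21  Sensor   East
group by product: max(discount), sum(cost):
         discount  cost
product                
Bolt           20   142
Cable          12    40
Gadget         11    24
Panel          15    37
Sensor          0    21
Widget          3    60
sort by cost descending:
         discount  cost
product                
Bolt           20   142
Widget          3    60
Cable          12    40
Panel          15    37
Gadget         11    24
Sensor          0    21
take 4 rows with largest discount:
         discount  cost
product                
Bolt           20   142
Panel          15    37
Cable          12    40
Gadget         11    24
The value at row 'Bolt', column 'discount' is 20.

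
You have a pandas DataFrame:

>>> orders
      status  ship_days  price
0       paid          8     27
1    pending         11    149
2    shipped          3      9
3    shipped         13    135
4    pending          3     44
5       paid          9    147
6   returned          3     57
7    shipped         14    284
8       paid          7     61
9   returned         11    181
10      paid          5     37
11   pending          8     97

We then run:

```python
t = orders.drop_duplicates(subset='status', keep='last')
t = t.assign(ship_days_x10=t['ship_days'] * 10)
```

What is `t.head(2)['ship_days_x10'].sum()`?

drop duplicate status (keep=last):
      status  ship_days  price
7    shipped         14    284
9   returned         11    181
10      paid          5     37
11   pending          8     97
add column ship_days_x10 = t['ship_days'] * 10:
      status  ship_days  price  ship_days_x10
7    shipped         14    284            140
9   returned         11    181            110
10      paid          5     37             50
11   pending          8     97             80
take first 2 rows:
     status  ship_days  price  ship_days_x10
7   shipped         14    284            140
9  returned         11    181            110

250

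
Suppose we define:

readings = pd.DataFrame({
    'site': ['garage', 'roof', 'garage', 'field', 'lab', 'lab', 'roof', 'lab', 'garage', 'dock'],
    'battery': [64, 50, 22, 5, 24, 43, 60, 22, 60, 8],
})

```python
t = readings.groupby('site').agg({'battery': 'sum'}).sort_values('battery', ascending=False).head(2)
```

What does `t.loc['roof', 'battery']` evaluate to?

110

group by site, sum of battery:
        battery
site           
dock          8
field         5
garage      146
lab          89
roof        110
sort by battery descending:
        battery
site           
garage      146
roof        110
lab          89
dock          8
field         5
take first 2 rows:
        battery
site           
garage      146
roof        110
The value at row 'roof', column 'battery' is 110.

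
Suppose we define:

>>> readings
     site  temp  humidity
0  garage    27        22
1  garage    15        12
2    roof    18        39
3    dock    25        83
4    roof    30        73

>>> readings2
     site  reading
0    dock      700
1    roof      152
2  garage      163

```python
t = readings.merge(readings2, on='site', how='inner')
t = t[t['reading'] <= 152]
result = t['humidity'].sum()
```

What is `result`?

merge on 'site' (how='inner') → 5 rows:
     site  temp  humidity  reading
0  garage    27        22      163
1  garage    15        12      163
2    roof    18        39      152
3    dock    25        83      700
4    roof    30        73      152
filter rows where reading <= 152:
   site  temp  humidity  reading
2  roof    18        39      152
4  roof    30        73      152
Taking the sum of column 'humidity' gives 112.

112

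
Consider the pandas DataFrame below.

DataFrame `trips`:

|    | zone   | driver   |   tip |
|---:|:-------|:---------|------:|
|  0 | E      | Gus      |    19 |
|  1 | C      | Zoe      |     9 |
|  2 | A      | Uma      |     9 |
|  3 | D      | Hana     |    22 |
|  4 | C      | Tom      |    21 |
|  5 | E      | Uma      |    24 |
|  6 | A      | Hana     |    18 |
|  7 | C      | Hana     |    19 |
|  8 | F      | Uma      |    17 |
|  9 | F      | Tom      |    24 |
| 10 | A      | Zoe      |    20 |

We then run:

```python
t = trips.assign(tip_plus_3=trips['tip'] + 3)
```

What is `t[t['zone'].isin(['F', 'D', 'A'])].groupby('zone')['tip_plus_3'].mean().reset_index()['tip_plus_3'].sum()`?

add column tip_plus_3 = trips['tip'] + 3:
   zone driver  tip  tip_plus_3
0     E    Gus   19          22
1     C    Zoe    9          12
2     A    Uma    9          12
3     D   Hana   22          25
4     C    Tom   21          24
5     E    Uma   24          27
6     A   Hana   18          21
7     C   Hana   19          22
8     F    Uma   17          20
9     F    Tom   24          27
10    A    Zoe   20          23
filter rows where zone in ['F', 'D', 'A']:
   zone driver  tip  tip_plus_3
2     A    Uma    9          12
3     D   Hana   22          25
6     A   Hana   18          21
8     F    Uma   17          20
9     F    Tom   24          27
10    A    Zoe   20          23
group by zone, mean of tip_plus_3:
zone
A    18.666667
D    25.000000
F    23.500000
Name: tip_plus_3, dtype: float64
reset_index():
  zone  tip_plus_3
0    A   18.666667
1    D   25.000000
2    F   23.500000
sum of column 'tip_plus_3' → 67.1666666667

67.1666666667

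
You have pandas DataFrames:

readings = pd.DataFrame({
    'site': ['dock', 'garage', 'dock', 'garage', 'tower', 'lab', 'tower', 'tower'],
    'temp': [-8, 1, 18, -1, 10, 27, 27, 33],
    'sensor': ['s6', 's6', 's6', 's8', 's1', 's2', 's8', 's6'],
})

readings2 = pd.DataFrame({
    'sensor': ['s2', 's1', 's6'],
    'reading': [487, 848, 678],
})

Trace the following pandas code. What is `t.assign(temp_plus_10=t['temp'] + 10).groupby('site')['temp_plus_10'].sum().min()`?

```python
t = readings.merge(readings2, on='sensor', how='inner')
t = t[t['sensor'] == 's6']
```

11

merge on 'sensor' (how='inner') → 6 rows:
     site  temp sensor  reading
0    dock    -8     s6      678
1  garage     1     s6      678
2    dock    18     s6      678
3   tower    10     s1      848
4     lab    27     s2      487
5   tower    33     s6      678
filter rows where sensor == 's6':
     site  temp sensor  reading
0    dock    -8     s6      678
1  garage     1     s6      678
2    dock    18     s6      678
5   tower    33     s6      678
add column temp_plus_10 = t['temp'] + 10:
     site  temp sensor  reading  temp_plus_10
0    dock    -8     s6      678             2
1  garage     1     s6      678            11
2    dock    18     s6      678            28
5   tower    33     s6      678            43
group by site, sum of temp_plus_10:
site
dock      30
garage    11
tower     43
Name: temp_plus_10, dtype: int64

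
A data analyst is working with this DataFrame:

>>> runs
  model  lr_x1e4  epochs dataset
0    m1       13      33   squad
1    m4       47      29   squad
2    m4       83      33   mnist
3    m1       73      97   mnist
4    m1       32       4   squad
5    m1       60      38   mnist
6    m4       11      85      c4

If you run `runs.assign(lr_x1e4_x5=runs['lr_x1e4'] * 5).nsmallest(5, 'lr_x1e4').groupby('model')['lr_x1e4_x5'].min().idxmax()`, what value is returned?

m1

add column lr_x1e4_x5 = runs['lr_x1e4'] * 5:
  model  lr_x1e4  epochs dataset  lr_x1e4_x5
0    m1       13      33   squad          65
1    m4       47      29   squad         235
2    m4       83      33   mnist         415
3    m1       73      97   mnist         365
4    m1       32       4   squad         160
5    m1       60      38   mnist         300
6    m4       11      85      c4          55
take 5 rows with smallest lr_x1e4:
  model  lr_x1e4  epochs dataset  lr_x1e4_x5
6    m4       11      85      c4          55
0    m1       13      33   squad          65
4    m1       32       4   squad         160
1    m4       47      29   squad         235
5    m1       60      38   mnist         300
group by model, min of lr_x1e4_x5:
model
m1    65
m4    55
Name: lr_x1e4_x5, dtype: int64
Then the label with the largest value: m1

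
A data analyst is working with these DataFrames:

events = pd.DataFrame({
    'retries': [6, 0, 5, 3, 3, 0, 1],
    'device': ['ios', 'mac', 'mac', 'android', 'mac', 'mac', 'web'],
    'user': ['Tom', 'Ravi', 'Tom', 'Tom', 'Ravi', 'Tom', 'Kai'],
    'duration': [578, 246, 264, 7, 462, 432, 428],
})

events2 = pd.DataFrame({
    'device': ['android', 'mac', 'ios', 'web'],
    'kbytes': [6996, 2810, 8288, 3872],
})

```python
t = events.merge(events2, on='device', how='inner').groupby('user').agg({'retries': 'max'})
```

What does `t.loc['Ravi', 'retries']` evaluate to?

3

merge on 'device' (how='inner') → 7 rows:
   retries   device  user  duration  kbytes
0        6      ios   Tom       578    8288
1        0      mac  Ravi       246    2810
2        5      mac   Tom       264    2810
3        3  android   Tom         7    6996
4        3      mac  Ravi       462    2810
5        0      mac   Tom       432    2810
6        1      web   Kai       428    3872
group by user, max of retries:
      retries
user         
Kai         1
Ravi        3
Tom         6
Finally, value at row 'Ravi', column 'retries' = 3.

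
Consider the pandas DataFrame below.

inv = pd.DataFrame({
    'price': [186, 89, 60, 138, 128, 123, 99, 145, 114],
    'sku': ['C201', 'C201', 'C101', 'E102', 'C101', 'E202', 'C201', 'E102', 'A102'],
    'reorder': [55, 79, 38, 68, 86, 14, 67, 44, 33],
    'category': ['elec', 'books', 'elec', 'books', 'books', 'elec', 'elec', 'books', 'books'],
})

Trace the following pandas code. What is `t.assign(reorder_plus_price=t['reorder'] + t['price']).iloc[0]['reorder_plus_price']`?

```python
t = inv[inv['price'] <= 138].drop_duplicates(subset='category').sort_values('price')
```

98

filter rows where price <= 138:
   price   sku  reorder category
1     89  C201       79    books
2     60  C101       38     elec
3    138  E102       68    books
4    128  C101       86    books
5    123  E202       14     elec
6     99  C201       67     elec
8    114  A102       33    books
drop duplicate category (keep=first):
   price   sku  reorder category
1     89  C201       79    books
2     60  C101       38     elec
sort by price:
   price   sku  reorder category
2     60  C101       38     elec
1     89  C201       79    books
add column reorder_plus_price = t['reorder'] + t['price']:
   price   sku  reorder category  reorder_plus_price
2     60  C101       38     elec                  98
1     89  C201       79    books                 168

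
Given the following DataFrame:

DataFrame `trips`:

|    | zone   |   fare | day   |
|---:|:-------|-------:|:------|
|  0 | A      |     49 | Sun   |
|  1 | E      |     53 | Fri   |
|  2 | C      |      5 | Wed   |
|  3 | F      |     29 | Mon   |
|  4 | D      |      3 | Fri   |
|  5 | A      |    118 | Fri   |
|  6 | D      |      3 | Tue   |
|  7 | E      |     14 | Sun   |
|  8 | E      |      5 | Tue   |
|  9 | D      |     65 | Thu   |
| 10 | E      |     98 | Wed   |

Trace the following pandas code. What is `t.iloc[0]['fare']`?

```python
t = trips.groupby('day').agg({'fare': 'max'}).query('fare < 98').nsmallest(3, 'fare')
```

5

group by day, max of fare:
     fare
day      
Fri   118
Mon    29
Sun    49
Thu    65
Tue     5
Wed    98
filter rows where fare < 98:
     fare
day      
Mon    29
Sun    49
Thu    65
Tue     5
take 3 rows with smallest fare:
     fare
day      
Tue     5
Mon    29
Sun    49
Then the value at position 0, column 'fare': 5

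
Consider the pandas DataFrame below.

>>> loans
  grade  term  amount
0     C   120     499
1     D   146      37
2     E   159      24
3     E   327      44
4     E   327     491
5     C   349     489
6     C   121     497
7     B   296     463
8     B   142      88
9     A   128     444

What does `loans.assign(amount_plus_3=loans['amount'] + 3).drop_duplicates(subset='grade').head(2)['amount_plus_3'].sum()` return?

542

add column amount_plus_3 = loans['amount'] + 3:
  grade  term  amount  amount_plus_3
0     C   120     499            502
1     D   146      37             40
2     E   159      24             27
3     E   327      44             47
4     E   327     491            494
5     C   349     489            492
6     C   121     497            500
7     B   296     463            466
8     B   142      88             91
9     A   128     444            447
drop duplicate grade (keep=first):
  grade  term  amount  amount_plus_3
0     C   120     499            502
1     D   146      37             40
2     E   159      24             27
7     B   296     463            466
9     A   128     444            447
take first 2 rows:
  grade  term  amount  amount_plus_3
0     C   120     499            502
1     D   146      37             40
Taking the sum of column 'amount_plus_3' gives 542.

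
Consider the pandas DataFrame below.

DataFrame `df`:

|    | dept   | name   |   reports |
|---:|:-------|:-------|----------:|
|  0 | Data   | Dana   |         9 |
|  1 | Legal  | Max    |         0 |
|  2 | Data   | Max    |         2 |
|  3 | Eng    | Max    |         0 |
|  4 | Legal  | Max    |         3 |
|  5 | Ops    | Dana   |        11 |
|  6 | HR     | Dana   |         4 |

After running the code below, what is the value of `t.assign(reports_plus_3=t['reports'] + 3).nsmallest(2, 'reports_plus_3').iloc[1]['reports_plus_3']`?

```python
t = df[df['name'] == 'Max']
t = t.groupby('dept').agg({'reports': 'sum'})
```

5

filter rows where name == 'Max':
    dept name  reports
1  Legal  Max        0
2   Data  Max        2
3    Eng  Max        0
4  Legal  Max        3
group by dept, sum of reports:
       reports
dept          
Data         2
Eng          0
Legal        3
add column reports_plus_3 = t['reports'] + 3:
       reports  reports_plus_3
dept                          
Data         2               5
Eng          0               3
Legal        3               6
take 2 rows with smallest reports_plus_3:
      reports  reports_plus_3
dept                         
Eng         0               3
Data        2               5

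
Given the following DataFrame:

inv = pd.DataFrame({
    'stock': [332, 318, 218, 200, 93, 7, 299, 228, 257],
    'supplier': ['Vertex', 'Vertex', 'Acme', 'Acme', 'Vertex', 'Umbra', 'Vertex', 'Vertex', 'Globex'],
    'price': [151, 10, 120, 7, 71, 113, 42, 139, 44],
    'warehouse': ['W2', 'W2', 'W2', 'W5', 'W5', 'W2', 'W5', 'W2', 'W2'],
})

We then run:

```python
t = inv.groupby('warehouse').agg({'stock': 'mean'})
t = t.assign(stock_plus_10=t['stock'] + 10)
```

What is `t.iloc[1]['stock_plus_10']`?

207.333333333

group by warehouse, mean of stock:
                stock
warehouse            
W2         226.666667
W5         197.333333
add column stock_plus_10 = t['stock'] + 10:
                stock  stock_plus_10
warehouse                           
W2         226.666667     236.666667
W5         197.333333     207.333333
Finally, value at position 1, column 'stock_plus_10' = 207.333333333.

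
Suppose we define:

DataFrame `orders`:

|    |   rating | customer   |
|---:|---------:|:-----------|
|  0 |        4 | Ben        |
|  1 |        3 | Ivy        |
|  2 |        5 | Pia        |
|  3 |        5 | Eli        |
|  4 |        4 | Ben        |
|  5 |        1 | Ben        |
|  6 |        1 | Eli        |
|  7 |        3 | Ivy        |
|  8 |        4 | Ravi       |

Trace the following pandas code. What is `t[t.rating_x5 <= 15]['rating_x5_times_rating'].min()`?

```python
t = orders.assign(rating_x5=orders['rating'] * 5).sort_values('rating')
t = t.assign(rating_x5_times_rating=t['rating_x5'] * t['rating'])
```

add column rating_x5 = orders['rating'] * 5:
   rating customer  rating_x5
0       4      Ben         20
1       3      Ivy         15
2       5      Pia         25
3       5      Eli         25
4       4      Ben         20
5       1      Ben          5
6       1      Eli          5
7       3      Ivy         15
8       4     Ravi         20
sort by rating:
   rating customer  rating_x5
5       1      Ben          5
6       1      Eli          5
1       3      Ivy         15
7       3      Ivy         15
0       4      Ben         20
4       4      Ben         20
8       4     Ravi         20
2       5      Pia         25
3       5      Eli         25
add column rating_x5_times_rating = t['rating_x5'] * t['rating']:
   rating customer  rating_x5  rating_x5_times_rating
5       1      Ben          5                       5
6       1      Eli          5                       5
1       3      Ivy         15                      45
7       3      Ivy         15                      45
0       4      Ben         20                      80
4       4      Ben         20                      80
8       4     Ravi         20                      80
2       5      Pia         25                     125
3       5      Eli         25                     125
filter rows where rating_x5 <= 15:
   rating customer  rating_x5  rating_x5_times_rating
5       1      Ben          5                       5
6       1      Eli          5                       5
1       3      Ivy         15                      45
7       3      Ivy         15                      45
Finally, min of column 'rating_x5_times_rating' = 5.

5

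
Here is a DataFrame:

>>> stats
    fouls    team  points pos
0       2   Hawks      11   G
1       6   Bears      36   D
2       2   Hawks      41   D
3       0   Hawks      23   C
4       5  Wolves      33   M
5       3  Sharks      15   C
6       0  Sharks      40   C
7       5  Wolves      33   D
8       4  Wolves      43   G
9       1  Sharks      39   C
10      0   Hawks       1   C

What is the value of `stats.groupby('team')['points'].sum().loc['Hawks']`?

76

group by team, sum of points:
team
Bears      36
Hawks      76
Sharks     94
Wolves    109
Name: points, dtype: int64
value at index 'Hawks' → 76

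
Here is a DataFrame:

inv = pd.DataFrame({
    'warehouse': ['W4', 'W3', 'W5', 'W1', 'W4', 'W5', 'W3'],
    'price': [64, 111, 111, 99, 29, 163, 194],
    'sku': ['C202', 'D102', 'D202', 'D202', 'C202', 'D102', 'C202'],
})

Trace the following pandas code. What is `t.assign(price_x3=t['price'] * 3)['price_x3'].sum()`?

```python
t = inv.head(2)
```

take first 2 rows:
  warehouse  price   sku
0        W4     64  C202
1        W3    111  D102
add column price_x3 = t['price'] * 3:
  warehouse  price   sku  price_x3
0        W4     64  C202       192
1        W3    111  D102       333
Then the sum of column 'price_x3': 525

525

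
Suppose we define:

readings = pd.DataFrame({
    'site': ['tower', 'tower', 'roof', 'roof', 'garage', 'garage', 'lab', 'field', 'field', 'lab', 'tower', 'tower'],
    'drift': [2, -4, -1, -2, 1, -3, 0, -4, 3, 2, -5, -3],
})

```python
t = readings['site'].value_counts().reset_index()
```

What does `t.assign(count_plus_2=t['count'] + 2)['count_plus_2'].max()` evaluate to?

value_counts of site:
site
tower     4
roof      2
garage    2
lab       2
field     2
Name: count, dtype: int64
reset_index():
     site  count
0   tower      4
1    roof      2
2  garage      2
3     lab      2
4   field      2
add column count_plus_2 = t['count'] + 2:
     site  count  count_plus_2
0   tower      4             6
1    roof      2             4
2  garage      2             4
3     lab      2             4
4   field      2             4
So max() = 6.

6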